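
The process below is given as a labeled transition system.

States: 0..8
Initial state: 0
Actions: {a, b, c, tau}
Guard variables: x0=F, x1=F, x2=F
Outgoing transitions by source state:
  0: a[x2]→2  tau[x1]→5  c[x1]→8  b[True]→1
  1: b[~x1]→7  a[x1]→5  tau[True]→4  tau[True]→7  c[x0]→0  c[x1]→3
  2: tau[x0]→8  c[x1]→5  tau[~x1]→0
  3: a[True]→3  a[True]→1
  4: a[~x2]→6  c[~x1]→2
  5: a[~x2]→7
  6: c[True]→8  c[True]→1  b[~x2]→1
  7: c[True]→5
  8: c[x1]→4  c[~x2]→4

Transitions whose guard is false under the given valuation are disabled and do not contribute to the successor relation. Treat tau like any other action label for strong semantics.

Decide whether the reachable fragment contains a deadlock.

Reachable = {0,1,2,4,5,6,7,8}
  0: b→1  [1 out]
  1: b→7  tau→4  tau→7  [3 out]
  2: tau→0  [1 out]
  4: a→6  c→2  [2 out]
  5: a→7  [1 out]
  6: b→1  c→1  c→8  [3 out]
  7: c→5  [1 out]
  8: c→4  [1 out]

Answer: DEADLOCK-FREE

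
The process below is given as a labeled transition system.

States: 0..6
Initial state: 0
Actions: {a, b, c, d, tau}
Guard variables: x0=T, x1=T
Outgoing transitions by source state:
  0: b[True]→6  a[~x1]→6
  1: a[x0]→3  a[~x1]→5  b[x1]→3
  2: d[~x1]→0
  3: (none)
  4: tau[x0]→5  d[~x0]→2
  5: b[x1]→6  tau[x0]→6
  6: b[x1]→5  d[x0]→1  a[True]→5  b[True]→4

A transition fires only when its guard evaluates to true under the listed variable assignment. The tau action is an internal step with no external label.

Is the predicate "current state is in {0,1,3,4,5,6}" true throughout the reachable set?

Answer: INVARIANT HOLDS

Analysis:
Safe = {0,1,3,4,5,6}
R = {0,1,3,4,5,6}
  0: safe
  1: safe
  3: safe
  4: safe
  5: safe
  6: safe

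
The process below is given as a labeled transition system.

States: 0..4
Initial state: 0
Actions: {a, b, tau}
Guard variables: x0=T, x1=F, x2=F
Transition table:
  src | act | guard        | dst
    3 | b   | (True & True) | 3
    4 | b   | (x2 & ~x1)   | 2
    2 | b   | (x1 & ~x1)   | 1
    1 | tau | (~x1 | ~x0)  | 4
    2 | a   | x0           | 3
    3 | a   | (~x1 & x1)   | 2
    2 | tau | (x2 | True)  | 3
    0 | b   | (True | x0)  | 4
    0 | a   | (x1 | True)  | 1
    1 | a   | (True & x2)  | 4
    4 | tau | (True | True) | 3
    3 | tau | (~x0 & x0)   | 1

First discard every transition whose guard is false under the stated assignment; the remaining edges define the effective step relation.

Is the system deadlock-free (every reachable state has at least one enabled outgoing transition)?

Answer: DEADLOCK-FREE

Analysis:
R = {0,1,3,4}
  0: a→1  b→4  [2 exit(s)]
  1: tau→4  [1 exit(s)]
  3: b→3  [1 exit(s)]
  4: tau→3  [1 exit(s)]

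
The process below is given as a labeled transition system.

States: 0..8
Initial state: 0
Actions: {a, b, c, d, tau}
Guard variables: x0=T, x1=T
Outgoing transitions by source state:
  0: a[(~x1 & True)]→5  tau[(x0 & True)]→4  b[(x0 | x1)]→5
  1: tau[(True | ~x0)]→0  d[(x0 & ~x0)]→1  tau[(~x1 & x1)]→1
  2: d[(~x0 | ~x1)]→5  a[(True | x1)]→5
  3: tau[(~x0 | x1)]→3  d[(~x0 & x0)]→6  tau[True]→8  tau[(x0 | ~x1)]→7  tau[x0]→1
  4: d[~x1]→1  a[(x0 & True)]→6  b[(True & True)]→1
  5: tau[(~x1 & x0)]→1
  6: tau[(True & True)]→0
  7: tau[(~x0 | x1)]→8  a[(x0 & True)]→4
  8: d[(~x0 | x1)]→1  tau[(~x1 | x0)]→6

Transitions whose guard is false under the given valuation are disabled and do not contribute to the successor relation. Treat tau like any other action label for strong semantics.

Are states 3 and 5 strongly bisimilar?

Refine partition for ~:
  P[0] = {{0,1,2,3,4,5,6,7,8}}
  P[1] = {{0},{1,3,6},{2},{4},{5},{7},{8}}
  P[2] = {{0},{1,6},{2},{3},{4},{5},{7},{8}}
Fixed point at round 3; 8 class(es).
3∈{3}, 5∈{5}

Answer: NOT BISIMILAR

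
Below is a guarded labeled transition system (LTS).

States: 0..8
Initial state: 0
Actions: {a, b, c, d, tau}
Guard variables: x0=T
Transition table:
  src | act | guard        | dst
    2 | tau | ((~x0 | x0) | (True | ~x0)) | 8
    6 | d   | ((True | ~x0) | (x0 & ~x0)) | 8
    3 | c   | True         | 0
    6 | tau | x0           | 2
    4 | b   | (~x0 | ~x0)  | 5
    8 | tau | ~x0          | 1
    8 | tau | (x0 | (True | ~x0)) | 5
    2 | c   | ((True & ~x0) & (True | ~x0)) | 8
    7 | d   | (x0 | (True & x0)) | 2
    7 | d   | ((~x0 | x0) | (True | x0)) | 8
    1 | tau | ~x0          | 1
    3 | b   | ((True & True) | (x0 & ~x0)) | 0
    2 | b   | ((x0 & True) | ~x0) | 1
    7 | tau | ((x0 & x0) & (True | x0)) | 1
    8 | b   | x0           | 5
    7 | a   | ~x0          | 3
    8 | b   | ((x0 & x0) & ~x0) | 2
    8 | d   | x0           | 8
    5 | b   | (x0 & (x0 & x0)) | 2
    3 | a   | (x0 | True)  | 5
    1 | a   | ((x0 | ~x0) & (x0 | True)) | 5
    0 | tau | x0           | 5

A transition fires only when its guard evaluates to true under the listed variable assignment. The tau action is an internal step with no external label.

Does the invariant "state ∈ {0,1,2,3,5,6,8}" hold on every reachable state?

Answer: INVARIANT HOLDS

Working:
Inv-set: {0,1,2,3,5,6,8}
R = {0,1,2,5,8}
  0: safe
  1: safe
  2: safe
  5: safe
  8: safe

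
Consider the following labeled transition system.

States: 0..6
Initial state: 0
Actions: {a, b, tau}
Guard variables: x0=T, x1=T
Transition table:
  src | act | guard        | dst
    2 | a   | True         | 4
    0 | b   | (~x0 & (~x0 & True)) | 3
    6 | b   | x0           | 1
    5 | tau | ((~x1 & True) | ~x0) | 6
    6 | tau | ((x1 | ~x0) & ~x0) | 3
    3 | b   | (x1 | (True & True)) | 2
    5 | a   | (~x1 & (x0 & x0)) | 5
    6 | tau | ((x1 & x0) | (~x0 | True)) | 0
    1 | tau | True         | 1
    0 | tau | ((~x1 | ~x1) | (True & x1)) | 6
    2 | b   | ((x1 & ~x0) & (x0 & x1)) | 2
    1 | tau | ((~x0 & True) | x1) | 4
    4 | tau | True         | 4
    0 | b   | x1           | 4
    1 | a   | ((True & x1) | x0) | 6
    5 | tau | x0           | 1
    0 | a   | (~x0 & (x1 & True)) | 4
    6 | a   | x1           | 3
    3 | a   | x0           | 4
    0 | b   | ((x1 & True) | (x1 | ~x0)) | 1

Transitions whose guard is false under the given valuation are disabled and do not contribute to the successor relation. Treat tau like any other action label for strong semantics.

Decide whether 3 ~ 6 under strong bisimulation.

Answer: NOT BISIMILAR

Trace:
Bisimulation quotient by refinement:
  round 0: {{0,1,2,3,4,5,6}}
  round 1: {{0},{1},{2},{3},{4,5},{6}}
  round 2: {{0},{1},{2},{3},{4},{5},{6}}
stable after 3 split(s): 7 block(s)
3∈{3}, 6∈{6}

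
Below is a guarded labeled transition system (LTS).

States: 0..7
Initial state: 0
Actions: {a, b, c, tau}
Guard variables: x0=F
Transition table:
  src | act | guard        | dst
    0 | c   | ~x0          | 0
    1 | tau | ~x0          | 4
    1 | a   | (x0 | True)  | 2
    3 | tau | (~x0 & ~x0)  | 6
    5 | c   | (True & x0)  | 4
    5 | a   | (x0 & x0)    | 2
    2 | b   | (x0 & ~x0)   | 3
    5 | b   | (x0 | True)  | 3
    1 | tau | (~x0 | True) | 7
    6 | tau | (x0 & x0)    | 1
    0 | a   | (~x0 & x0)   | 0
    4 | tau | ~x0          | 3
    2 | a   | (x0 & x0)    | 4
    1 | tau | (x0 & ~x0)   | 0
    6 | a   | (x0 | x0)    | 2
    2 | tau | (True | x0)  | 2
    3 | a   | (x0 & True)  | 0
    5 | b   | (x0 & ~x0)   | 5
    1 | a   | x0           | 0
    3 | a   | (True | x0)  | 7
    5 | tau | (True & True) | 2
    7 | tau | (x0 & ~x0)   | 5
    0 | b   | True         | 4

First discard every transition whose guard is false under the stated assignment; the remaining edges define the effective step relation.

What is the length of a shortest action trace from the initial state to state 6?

BFS to 6:
  Layer 0: {0}
  Layer 1: {4}
  Layer 2: {3}
  Layer 3: {6,7}
depth(6)=3, e.g. b·tau·tau

Answer: 3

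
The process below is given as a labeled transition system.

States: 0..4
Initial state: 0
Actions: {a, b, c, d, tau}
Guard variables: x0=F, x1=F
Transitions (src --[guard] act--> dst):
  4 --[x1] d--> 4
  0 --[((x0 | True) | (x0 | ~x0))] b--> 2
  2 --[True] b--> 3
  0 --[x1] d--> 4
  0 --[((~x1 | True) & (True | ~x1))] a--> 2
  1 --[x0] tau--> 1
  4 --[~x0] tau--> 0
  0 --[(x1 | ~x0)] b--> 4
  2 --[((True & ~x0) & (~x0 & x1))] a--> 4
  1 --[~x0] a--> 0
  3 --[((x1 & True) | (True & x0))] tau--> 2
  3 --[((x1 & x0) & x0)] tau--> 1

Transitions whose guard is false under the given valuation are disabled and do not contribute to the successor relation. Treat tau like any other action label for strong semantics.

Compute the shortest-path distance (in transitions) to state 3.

Answer: 2

Working:
Breadth-first toward 3:
  Layer 0: {0}
  Layer 1: {2,4}
  Layer 2: {3}
3 enters at depth 2; path a·b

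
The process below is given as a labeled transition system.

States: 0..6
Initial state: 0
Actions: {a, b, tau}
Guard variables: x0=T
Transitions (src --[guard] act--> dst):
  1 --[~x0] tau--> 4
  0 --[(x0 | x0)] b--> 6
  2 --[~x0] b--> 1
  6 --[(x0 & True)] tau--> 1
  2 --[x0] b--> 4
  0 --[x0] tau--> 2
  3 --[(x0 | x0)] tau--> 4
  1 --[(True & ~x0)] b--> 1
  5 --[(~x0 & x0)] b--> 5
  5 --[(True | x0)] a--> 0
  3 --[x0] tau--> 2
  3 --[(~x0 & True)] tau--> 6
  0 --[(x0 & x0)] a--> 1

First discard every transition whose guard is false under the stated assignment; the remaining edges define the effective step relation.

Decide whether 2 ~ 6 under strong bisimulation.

Compute ~ classes (split until stable):
  round 0: {{0,1,2,3,4,5,6}}
  round 1: {{0},{1,4},{2},{3,6},{5}}
  round 2: {{0},{1,4},{2},{3},{5},{6}}
stable after 3 split(s): 6 block(s)
2∈{2}, 6∈{6}

Answer: NOT BISIMILAR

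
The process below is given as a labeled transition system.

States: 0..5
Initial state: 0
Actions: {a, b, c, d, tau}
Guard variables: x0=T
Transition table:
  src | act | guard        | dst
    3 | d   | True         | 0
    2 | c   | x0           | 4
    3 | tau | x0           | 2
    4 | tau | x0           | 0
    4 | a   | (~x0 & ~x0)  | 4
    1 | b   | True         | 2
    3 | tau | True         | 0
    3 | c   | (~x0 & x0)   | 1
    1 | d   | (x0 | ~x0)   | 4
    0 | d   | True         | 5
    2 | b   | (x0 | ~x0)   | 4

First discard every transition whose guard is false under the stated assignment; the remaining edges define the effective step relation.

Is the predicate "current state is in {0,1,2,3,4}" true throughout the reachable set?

Answer: INVARIANT VIOLATED at state 5

Analysis:
Inv-set: {0,1,2,3,4}
Reachable = {0,5}
  0: ok
  5: ✗ unsafe
witness against invariant: d → 5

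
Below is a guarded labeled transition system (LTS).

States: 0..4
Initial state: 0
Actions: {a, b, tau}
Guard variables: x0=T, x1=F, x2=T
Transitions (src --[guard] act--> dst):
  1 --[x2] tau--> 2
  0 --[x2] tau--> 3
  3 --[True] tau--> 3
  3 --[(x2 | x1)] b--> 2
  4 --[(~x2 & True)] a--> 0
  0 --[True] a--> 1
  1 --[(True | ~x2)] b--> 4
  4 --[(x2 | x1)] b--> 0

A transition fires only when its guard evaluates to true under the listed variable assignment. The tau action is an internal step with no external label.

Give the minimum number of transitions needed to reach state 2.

Breadth-first toward 2:
  depth 0: {0}
  depth 1: {1,3}
  depth 2: {2,4}
2 enters at depth 2; path a·tau

Answer: 2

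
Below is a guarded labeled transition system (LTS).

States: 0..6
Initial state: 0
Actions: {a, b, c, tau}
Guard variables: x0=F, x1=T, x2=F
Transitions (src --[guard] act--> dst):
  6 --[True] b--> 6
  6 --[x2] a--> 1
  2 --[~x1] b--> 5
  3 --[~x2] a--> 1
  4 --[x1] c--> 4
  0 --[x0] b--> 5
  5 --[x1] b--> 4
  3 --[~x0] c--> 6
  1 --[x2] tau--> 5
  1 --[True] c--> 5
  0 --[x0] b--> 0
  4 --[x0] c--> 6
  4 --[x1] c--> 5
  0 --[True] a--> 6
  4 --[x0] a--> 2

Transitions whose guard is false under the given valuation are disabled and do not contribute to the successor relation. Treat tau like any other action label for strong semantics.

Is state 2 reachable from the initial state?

After dropping false guards: 8 live edges.
L0 = {0}
L1 = {6}  total {0,6}
R = {0,6}

Answer: UNREACHABLE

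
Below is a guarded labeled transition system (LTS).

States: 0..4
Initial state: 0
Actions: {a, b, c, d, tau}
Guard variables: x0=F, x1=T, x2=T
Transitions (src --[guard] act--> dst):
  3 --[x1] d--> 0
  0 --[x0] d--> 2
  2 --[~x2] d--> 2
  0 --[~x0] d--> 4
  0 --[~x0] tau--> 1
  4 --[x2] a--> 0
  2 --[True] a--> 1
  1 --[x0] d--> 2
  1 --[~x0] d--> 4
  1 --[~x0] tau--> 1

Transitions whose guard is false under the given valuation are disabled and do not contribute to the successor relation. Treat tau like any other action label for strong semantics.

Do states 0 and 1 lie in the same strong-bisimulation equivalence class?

Answer: BISIMILAR

Working:
Bisimulation quotient by refinement:
  π0 = {{0,1,2,3,4}}
  π1 = {{0,1},{2,4},{3}}
3 equivalence class(es) (converged in 2)
0∈{0,1}, 1∈{0,1}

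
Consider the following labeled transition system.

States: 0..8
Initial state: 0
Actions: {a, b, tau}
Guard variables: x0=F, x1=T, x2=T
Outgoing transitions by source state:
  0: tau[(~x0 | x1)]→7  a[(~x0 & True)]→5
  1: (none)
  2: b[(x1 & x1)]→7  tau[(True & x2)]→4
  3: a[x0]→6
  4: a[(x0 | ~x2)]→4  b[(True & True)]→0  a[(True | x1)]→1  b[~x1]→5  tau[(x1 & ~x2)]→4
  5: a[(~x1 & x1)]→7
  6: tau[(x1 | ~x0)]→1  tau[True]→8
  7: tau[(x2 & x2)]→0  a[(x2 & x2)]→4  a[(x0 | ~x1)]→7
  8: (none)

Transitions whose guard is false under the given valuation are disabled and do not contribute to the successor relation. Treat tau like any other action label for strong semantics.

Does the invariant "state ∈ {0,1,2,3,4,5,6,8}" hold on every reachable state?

Safe = {0,1,2,3,4,5,6,8}
Reach set: {0,1,4,5,7}
  0: ✓
  1: ✓
  4: ✓
  5: ✓
  7: ✗ unsafe
reach 7 via tau — violates

Answer: INVARIANT VIOLATED at state 7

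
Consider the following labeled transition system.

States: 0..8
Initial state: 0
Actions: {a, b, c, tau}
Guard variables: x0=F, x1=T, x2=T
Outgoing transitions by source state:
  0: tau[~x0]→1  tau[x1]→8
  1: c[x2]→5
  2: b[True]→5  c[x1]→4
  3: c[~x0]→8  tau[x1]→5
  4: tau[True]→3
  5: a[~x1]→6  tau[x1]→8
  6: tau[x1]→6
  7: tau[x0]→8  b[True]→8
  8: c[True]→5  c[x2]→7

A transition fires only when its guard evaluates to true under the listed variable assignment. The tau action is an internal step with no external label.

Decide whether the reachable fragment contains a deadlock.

Answer: DEADLOCK-FREE

Analysis:
Reachable = {0,1,5,7,8}
  0: tau→1  tau→8  [2 out]
  1: c→5  [1 out]
  5: tau→8  [1 out]
  7: b→8  [1 out]
  8: c→5  c→7  [2 out]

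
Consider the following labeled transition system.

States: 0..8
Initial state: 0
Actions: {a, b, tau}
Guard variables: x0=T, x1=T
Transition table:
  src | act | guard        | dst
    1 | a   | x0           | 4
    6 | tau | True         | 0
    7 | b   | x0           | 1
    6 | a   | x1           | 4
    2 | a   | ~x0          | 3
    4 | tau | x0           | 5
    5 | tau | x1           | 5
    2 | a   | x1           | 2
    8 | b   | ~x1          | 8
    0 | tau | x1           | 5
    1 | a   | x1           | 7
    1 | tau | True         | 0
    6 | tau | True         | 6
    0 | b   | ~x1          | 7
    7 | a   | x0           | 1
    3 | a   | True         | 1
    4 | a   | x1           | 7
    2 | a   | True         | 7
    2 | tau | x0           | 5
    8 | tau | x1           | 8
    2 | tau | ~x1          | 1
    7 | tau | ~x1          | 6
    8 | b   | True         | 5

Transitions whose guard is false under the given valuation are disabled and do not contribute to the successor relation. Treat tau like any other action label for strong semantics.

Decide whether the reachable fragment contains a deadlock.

Answer: DEADLOCK-FREE

Trace:
Reachable = {0,5}
  0: tau→5  [deg 1]
  5: tau→5  [deg 1]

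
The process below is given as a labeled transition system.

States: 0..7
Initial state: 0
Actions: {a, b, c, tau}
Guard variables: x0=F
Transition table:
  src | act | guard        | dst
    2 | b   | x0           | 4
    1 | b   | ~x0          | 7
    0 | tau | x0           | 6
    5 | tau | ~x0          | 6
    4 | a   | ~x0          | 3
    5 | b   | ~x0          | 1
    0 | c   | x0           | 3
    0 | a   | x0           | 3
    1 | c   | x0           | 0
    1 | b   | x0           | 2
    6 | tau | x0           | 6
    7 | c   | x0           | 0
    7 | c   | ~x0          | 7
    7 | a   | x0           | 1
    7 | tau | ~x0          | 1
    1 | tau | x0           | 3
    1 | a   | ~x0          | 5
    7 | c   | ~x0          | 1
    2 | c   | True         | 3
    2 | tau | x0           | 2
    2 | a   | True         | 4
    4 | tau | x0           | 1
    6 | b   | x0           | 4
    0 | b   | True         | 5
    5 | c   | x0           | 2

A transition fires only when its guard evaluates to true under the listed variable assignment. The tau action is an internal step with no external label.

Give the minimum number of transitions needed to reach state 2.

BFS to 2:
  L0 = {0}
  L1 = {5}
  L2 = {1,6}
  L3 = {7}
2 never appears.

Answer: UNREACHABLE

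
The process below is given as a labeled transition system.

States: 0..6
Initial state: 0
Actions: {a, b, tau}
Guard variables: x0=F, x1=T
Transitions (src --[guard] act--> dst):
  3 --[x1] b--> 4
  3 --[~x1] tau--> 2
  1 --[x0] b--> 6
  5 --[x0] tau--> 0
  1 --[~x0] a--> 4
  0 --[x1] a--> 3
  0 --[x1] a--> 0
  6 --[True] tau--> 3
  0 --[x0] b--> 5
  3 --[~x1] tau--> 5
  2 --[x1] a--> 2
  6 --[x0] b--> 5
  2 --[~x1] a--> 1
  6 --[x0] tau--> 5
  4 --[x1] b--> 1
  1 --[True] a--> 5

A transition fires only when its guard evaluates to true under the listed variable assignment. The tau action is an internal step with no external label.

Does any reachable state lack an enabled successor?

R = {0,1,3,4,5}
  0: a→0  a→3  [2 exit(s)]
  1: a→4  a→5  [2 exit(s)]
  3: b→4  [1 exit(s)]
  4: b→1  [1 exit(s)]
  5: ∅  [deadlock]
witness 5: a·b·b·a

Answer: DEADLOCK at state 5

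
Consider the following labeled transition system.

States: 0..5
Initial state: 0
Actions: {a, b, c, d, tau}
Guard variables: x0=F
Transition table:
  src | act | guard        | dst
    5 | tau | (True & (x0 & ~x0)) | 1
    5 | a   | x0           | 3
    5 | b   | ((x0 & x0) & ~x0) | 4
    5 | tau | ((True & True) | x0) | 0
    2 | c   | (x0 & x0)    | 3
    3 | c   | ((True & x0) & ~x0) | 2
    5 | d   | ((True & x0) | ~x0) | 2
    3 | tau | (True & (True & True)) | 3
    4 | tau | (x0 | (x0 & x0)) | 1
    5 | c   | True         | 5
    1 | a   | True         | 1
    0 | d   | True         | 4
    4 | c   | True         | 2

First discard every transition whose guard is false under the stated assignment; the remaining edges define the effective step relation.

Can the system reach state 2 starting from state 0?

Answer: REACHABLE

Analysis:
After dropping false guards: 7 live edges.
L0 = {0}
L1 = {4}  cumulative {0,4}
L2 = {2}  cumulative {0,2,4}
Reachable = {0,2,4}
Path to 2: d·c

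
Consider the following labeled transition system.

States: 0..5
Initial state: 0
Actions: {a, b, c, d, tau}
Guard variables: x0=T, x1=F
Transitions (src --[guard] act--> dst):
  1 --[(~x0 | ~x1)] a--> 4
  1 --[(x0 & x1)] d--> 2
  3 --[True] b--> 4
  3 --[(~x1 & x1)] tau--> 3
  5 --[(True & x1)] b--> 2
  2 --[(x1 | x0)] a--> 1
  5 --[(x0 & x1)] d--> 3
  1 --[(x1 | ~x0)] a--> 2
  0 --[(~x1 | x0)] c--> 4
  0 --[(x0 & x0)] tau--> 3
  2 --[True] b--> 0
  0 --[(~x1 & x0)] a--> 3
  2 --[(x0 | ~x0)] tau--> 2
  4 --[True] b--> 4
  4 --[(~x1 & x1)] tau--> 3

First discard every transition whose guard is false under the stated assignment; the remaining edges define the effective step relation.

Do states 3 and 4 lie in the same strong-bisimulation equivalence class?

Answer: BISIMILAR

Working:
Compute ~ classes (split until stable):
  π0 = {{0,1,2,3,4,5}}
  π1 = {{0},{1},{2},{3,4},{5}}
5 equivalence class(es) (converged in 2)
class of 3: {3,4}; class of 4: {3,4}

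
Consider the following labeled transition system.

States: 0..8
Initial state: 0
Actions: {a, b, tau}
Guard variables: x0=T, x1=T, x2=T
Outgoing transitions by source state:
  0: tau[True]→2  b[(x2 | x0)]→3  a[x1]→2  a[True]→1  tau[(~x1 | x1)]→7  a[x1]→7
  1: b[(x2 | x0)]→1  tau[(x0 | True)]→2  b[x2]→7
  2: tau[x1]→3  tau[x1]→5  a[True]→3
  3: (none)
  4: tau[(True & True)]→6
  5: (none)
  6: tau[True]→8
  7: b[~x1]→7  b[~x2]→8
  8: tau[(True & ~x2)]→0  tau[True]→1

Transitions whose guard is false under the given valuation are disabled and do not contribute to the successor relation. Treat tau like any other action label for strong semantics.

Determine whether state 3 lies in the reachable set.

Answer: REACHABLE

Trace:
15 transition(s) survive guard evaluation.
Layer 0: {0}
Layer 1: {1,2,3,7}  total {0,1,2,3,7}
Layer 2: {5}  total {0,1,2,3,5,7}
R = {0,1,2,3,5,7}
witness 3: b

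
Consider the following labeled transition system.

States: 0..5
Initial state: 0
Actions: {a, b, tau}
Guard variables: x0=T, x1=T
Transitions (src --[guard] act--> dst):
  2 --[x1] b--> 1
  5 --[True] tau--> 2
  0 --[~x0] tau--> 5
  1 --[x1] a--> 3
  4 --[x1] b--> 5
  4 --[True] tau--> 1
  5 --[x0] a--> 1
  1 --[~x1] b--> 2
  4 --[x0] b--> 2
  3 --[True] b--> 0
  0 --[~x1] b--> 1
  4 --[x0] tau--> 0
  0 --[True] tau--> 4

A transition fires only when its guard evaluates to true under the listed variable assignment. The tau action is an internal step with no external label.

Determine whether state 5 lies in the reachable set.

10 transition(s) survive guard evaluation.
L0 = {0}
L1 = {4}  now seen {0,4}
L2 = {1,2,5}  now seen {0,1,2,4,5}
L3 = {3}  now seen {0,1,2,3,4,5}
Reachable = {0,1,2,3,4,5}
witness 5: tau·b

Answer: REACHABLE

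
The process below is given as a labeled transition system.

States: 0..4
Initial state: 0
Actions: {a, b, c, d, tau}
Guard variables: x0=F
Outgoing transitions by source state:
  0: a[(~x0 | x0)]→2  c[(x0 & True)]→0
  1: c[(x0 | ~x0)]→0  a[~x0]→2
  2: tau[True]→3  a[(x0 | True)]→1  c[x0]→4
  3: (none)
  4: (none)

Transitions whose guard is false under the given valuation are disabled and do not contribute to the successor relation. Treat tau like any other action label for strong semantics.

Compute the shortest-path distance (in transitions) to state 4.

Layered search for 4:
  depth 0: {0}
  depth 1: {2}
  depth 2: {1,3}
4 never appears.

Answer: UNREACHABLE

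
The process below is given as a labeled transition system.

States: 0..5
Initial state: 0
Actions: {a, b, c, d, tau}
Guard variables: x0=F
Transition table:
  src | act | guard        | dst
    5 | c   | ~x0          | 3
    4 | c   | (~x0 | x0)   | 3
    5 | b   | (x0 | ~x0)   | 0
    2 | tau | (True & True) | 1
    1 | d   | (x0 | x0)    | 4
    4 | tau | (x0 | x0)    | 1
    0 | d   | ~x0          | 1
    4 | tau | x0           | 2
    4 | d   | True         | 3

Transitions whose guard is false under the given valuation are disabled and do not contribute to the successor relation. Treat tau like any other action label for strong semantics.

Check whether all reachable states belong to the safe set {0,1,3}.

Safe = {0,1,3}
R = {0,1}
  0: ✓
  1: ✓

Answer: INVARIANT HOLDS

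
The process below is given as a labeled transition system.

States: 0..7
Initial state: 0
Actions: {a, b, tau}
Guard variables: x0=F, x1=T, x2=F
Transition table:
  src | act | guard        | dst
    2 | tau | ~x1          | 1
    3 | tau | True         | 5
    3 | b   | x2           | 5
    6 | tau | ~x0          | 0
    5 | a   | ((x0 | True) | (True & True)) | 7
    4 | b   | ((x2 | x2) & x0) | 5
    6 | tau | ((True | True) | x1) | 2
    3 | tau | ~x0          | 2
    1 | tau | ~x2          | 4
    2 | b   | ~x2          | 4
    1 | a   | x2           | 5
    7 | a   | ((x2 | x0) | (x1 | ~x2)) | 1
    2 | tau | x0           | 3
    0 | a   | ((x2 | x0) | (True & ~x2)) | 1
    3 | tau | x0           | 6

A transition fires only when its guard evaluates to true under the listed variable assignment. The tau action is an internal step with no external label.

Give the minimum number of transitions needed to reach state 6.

BFS to 6:
  L0 = {0}
  L1 = {1}
  L2 = {4}
6 never appears.

Answer: UNREACHABLE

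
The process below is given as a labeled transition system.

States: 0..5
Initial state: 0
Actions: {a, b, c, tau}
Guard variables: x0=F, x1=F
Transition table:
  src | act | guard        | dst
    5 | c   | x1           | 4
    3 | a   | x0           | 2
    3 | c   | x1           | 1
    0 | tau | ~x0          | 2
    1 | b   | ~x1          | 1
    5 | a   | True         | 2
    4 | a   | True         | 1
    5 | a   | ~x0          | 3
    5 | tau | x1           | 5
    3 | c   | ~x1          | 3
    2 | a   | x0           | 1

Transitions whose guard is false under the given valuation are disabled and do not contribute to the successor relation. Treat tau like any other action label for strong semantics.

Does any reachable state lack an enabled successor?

Answer: DEADLOCK at state 2

Working:
R = {0,2}
  0: tau→2  [1 exit(s)]
  2: ∅  [no exit]
witness 2: tau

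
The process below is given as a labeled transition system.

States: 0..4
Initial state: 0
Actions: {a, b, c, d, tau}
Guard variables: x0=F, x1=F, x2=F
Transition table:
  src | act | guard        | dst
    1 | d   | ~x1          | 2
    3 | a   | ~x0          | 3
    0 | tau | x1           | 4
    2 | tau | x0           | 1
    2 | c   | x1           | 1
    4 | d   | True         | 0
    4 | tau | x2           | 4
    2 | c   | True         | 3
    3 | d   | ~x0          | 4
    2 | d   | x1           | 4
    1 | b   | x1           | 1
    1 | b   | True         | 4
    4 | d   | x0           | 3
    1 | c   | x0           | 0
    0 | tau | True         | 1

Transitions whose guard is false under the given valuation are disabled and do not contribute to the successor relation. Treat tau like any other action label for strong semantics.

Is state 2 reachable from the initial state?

Answer: REACHABLE

Trace:
After dropping false guards: 7 live edges.
L0 = {0}
L1 = {1}  now seen {0,1}
L2 = {2,4}  now seen {0,1,2,4}
L3 = {3}  now seen {0,1,2,3,4}
Reach set: {0,1,2,3,4}
Path to 2: tau·d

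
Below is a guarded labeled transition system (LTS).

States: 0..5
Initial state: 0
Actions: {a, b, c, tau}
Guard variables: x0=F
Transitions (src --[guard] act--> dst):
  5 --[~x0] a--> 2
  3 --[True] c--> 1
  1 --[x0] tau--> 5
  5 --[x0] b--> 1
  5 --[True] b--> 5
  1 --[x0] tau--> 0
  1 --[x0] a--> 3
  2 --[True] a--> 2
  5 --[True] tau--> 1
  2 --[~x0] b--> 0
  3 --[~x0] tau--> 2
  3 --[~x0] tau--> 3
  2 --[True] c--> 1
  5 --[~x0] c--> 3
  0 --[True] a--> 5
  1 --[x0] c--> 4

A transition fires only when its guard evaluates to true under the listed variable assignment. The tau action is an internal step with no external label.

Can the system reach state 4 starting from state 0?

11 transition(s) survive guard evaluation.
Layer 0: {0}
Layer 1: {5}  now seen {0,5}
Layer 2: {1,2,3}  now seen {0,1,2,3,5}
R = {0,1,2,3,5}

Answer: UNREACHABLE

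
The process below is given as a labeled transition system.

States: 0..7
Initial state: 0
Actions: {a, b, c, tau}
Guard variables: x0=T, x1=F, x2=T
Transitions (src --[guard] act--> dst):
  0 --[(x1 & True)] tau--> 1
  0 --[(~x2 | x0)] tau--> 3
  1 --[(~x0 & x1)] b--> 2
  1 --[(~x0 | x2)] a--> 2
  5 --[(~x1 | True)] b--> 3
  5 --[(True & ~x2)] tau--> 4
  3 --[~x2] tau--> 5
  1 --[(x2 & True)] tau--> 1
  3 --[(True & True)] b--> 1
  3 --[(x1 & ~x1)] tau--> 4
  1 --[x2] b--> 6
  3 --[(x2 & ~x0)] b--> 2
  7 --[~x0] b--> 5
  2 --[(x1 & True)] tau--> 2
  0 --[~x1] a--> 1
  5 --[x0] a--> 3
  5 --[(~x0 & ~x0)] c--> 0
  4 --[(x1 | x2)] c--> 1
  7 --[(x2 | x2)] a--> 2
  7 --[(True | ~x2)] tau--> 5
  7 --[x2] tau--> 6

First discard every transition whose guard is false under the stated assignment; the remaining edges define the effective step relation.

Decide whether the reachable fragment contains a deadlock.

Reachable = {0,1,2,3,6}
  0: a→1  tau→3  [deg 2]
  1: a→2  b→6  tau→1  [deg 3]
  2: ∅  [deadlock]
  3: b→1  [deg 1]
  6: ∅  [deadlock]
Path to 2: a·a

Answer: DEADLOCK at state 2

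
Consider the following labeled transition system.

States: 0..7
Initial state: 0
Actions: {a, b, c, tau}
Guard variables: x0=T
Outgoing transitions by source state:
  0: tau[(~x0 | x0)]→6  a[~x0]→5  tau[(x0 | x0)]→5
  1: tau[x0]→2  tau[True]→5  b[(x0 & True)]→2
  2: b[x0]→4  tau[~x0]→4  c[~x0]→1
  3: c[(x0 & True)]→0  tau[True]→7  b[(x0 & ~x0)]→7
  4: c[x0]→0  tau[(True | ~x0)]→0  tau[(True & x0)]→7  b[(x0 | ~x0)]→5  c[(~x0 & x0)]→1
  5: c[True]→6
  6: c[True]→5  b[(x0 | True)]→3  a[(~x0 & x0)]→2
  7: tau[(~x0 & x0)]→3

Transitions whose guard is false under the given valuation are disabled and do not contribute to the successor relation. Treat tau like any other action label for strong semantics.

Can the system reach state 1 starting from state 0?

After dropping false guards: 15 live edges.
depth 0: {0}
depth 1: {5,6}  now seen {0,5,6}
depth 2: {3}  now seen {0,3,5,6}
depth 3: {7}  now seen {0,3,5,6,7}
Reachable = {0,3,5,6,7}

Answer: UNREACHABLE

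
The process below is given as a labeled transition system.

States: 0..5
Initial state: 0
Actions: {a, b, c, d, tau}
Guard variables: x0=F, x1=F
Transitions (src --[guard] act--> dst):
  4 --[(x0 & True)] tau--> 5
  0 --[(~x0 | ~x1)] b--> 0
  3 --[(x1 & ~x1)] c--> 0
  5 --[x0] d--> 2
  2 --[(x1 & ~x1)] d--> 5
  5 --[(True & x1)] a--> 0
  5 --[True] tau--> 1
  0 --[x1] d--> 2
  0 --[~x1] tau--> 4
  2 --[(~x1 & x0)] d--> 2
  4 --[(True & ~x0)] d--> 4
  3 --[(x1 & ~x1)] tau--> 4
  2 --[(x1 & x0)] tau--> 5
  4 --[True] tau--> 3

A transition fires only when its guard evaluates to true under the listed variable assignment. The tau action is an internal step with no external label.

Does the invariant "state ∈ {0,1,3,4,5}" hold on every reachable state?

Answer: INVARIANT HOLDS

Trace:
Safe = {0,1,3,4,5}
Reach set: {0,3,4}
  0: ✓
  3: ✓
  4: ✓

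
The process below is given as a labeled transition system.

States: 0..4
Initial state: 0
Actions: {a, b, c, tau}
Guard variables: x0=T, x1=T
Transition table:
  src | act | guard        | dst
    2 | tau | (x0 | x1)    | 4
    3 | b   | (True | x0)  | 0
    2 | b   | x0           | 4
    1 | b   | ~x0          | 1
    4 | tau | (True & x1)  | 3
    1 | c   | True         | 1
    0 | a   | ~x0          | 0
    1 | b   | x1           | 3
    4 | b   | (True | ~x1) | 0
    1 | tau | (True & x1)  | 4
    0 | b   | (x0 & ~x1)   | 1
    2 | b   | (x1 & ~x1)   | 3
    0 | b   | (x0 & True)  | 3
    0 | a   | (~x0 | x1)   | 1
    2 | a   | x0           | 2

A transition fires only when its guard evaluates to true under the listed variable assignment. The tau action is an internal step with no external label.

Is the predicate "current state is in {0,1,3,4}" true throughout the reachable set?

Answer: INVARIANT HOLDS

Trace:
Inv-set: {0,1,3,4}
R = {0,1,3,4}
  0: safe
  1: safe
  3: safe
  4: safe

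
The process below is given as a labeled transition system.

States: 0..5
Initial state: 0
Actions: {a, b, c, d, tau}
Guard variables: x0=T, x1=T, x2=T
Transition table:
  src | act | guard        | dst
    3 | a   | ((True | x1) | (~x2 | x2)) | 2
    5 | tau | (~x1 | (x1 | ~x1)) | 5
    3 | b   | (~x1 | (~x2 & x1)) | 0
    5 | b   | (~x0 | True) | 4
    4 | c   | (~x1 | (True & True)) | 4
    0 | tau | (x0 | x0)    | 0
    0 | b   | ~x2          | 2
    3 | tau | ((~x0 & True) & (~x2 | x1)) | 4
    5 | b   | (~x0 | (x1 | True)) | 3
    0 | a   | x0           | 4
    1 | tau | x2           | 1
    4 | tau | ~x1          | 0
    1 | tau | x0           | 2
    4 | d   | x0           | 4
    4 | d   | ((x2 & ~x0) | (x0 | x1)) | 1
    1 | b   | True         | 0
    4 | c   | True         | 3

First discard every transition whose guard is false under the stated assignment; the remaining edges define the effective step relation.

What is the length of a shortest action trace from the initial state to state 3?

Answer: 2

Trace:
BFS to 3:
  Layer 0: {0}
  Layer 1: {4}
  Layer 2: {1,3}
first hit 3 at d=2 via a·c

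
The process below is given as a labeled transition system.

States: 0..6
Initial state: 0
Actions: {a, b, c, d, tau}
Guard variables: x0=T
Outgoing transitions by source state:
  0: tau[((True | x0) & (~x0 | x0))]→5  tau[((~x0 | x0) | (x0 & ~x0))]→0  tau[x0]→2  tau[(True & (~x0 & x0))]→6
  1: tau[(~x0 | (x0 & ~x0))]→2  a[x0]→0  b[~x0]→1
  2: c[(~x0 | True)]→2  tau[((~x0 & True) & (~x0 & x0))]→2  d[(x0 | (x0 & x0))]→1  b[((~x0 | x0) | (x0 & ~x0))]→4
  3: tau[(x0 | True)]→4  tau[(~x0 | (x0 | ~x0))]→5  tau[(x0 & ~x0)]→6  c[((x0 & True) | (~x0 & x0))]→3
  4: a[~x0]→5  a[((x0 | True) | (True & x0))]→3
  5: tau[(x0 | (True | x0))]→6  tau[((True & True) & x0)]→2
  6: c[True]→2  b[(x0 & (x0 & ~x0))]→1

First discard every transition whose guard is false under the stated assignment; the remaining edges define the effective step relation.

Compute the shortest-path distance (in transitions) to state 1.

Answer: 2

Analysis:
BFS to 1:
  depth 0: {0}
  depth 1: {2,5}
  depth 2: {1,4,6}
depth(1)=2, e.g. tau·d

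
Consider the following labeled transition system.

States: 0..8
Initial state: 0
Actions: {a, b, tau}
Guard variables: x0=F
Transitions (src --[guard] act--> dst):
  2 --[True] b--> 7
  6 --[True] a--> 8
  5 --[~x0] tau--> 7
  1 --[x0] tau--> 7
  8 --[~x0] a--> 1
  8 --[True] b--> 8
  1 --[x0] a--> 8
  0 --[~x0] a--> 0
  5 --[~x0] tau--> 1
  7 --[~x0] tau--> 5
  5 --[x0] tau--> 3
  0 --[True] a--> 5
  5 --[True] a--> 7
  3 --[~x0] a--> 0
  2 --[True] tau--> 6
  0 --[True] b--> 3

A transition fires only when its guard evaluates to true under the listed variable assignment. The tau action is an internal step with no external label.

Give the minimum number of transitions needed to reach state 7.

Answer: 2

Working:
Layered search for 7:
  depth 0: {0}
  depth 1: {3,5}
  depth 2: {1,7}
depth(7)=2, e.g. a·a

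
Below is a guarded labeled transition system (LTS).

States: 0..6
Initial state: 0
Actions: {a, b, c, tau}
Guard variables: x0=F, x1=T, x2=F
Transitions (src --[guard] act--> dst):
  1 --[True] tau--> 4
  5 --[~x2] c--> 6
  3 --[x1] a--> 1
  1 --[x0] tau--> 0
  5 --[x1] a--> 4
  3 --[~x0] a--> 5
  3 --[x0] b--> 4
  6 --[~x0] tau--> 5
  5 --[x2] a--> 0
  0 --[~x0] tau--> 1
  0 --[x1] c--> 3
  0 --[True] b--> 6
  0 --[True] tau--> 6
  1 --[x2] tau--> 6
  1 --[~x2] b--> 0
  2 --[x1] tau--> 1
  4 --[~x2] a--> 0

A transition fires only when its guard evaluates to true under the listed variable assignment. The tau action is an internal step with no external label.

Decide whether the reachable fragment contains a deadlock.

Answer: DEADLOCK-FREE

Trace:
Reach set: {0,1,3,4,5,6}
  0: b→6  c→3  tau→1  tau→6  [deg 4]
  1: b→0  tau→4  [deg 2]
  3: a→1  a→5  [deg 2]
  4: a→0  [deg 1]
  5: a→4  c→6  [deg 2]
  6: tau→5  [deg 1]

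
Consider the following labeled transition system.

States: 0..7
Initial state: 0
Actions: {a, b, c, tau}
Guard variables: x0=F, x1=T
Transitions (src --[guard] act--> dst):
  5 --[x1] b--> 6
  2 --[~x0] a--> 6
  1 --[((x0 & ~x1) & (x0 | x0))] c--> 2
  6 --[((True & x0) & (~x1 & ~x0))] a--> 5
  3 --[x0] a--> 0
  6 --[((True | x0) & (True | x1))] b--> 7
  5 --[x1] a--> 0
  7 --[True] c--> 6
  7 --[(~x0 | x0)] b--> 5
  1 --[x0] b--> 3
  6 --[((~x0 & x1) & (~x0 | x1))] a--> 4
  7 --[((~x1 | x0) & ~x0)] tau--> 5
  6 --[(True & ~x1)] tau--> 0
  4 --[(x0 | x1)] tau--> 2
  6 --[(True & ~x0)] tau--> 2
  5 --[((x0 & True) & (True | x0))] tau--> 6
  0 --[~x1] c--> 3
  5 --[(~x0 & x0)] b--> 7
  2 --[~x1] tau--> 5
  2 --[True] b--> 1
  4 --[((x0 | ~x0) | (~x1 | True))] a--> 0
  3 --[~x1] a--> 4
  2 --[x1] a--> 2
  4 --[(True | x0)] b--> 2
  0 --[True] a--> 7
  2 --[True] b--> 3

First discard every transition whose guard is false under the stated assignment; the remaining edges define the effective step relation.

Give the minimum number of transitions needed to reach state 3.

Answer: 4

Analysis:
BFS to 3:
  L0 = {0}
  L1 = {7}
  L2 = {5,6}
  L3 = {2,4}
  L4 = {1,3}
depth(3)=4, e.g. a·c·tau·b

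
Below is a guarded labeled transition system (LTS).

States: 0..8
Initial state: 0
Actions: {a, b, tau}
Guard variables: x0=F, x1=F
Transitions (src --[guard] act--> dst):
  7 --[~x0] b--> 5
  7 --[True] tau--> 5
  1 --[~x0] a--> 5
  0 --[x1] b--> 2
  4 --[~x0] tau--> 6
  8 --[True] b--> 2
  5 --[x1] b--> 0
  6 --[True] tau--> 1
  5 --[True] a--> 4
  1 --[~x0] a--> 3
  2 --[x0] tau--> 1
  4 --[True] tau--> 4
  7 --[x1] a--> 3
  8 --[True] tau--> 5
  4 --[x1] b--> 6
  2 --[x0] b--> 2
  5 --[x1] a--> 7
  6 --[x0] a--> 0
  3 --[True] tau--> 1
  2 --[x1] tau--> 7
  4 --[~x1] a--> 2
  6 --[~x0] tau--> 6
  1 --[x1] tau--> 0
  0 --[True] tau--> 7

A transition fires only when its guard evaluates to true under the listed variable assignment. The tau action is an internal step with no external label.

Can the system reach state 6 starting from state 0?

Answer: REACHABLE

Analysis:
After dropping false guards: 14 live edges.
L0 = {0}
L1 = {7}  total {0,7}
L2 = {5}  total {0,5,7}
L3 = {4}  total {0,4,5,7}
L4 = {2,6}  total {0,2,4,5,6,7}
L5 = {1}  total {0,1,2,4,5,6,7}
L6 = {3}  total {0,1,2,3,4,5,6,7}
Reach set: {0,1,2,3,4,5,6,7}
witness 6: tau·b·a·tau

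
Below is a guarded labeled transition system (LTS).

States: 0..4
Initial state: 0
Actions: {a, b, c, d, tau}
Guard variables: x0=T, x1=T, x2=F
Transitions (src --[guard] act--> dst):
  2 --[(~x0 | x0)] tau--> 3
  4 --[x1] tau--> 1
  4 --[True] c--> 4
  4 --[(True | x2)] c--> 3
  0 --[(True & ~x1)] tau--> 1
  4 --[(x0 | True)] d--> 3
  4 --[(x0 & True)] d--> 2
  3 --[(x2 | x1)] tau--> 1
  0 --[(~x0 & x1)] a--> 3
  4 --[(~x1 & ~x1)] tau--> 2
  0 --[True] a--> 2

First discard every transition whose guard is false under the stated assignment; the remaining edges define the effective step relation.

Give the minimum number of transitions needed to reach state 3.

Answer: 2

Working:
Breadth-first toward 3:
  L0 = {0}
  L1 = {2}
  L2 = {3}
depth(3)=2, e.g. a·tau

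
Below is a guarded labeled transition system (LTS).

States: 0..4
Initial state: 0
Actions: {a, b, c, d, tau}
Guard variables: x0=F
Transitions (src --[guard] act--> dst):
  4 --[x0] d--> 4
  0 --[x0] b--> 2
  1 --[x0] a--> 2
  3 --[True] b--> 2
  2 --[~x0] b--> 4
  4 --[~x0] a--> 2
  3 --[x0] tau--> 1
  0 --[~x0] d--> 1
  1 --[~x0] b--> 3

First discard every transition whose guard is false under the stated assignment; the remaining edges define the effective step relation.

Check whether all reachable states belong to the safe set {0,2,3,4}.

Answer: INVARIANT VIOLATED at state 1

Analysis:
Safe = {0,2,3,4}
Reach set: {0,1,2,3,4}
  0: ✓
  1: outside
  2: ✓
  3: ✓
  4: ✓
counterexample path to 1: d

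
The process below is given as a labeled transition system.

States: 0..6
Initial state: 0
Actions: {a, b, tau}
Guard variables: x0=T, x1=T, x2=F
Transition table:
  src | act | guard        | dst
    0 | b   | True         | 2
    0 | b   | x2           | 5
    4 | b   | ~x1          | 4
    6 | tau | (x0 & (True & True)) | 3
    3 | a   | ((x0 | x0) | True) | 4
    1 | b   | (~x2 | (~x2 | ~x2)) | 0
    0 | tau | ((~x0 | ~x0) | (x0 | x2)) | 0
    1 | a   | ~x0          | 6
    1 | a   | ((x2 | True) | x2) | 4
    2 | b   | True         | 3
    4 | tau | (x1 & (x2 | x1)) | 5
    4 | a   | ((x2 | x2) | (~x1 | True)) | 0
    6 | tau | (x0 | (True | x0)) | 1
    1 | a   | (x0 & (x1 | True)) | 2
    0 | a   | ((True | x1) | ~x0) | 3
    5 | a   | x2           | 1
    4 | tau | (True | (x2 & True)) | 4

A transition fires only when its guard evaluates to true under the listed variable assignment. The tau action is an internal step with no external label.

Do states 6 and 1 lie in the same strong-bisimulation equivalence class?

Bisimulation quotient by refinement:
  π0 = {{0,1,2,3,4,5,6}}
  π1 = {{0},{1},{2},{3},{4},{5},{6}}
Fixed point at round 2; 7 class(es).
6∈{6}, 1∈{1}

Answer: NOT BISIMILAR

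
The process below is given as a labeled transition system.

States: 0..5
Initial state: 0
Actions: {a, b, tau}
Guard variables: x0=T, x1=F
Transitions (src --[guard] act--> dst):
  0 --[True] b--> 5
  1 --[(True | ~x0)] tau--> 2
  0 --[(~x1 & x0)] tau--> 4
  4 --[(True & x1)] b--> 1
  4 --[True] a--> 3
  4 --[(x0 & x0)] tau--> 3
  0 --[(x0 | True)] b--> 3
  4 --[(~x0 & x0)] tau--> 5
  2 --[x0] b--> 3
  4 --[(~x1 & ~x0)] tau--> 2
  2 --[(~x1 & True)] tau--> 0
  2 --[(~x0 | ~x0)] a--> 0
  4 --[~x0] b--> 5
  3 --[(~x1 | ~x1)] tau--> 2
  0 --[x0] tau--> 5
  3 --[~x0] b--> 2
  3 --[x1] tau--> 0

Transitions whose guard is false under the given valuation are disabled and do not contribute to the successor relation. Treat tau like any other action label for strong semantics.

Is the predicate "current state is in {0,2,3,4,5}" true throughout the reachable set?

Safe = {0,2,3,4,5}
Reach set: {0,2,3,4,5}
  0: safe
  2: safe
  3: safe
  4: safe
  5: safe

Answer: INVARIANT HOLDS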